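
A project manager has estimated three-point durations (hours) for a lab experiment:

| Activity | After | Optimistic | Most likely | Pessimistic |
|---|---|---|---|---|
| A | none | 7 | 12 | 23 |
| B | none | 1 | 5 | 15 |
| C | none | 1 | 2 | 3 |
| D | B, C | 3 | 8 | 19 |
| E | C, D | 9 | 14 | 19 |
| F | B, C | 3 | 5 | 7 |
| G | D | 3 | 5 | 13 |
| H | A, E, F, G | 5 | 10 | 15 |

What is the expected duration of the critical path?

39 hours

te_A = (7 + 4·12 + 23)/6 = 78/6 = 13
te_B = (1 + 4·5 + 15)/6 = 36/6 = 6
te_C = (1 + 4·2 + 3)/6 = 12/6 = 2
te_D = (3 + 4·8 + 19)/6 = 54/6 = 9
te_E = (9 + 4·14 + 19)/6 = 84/6 = 14
te_F = (3 + 4·5 + 7)/6 = 30/6 = 5
te_G = (3 + 4·5 + 13)/6 = 36/6 = 6
te_H = (5 + 4·10 + 15)/6 = 60/6 = 10

Forward pass:
ES_A = 0; EF_A = 13
ES_B = 0; EF_B = 6
ES_C = 0; EF_C = 2
ES_D = max(EF_B=6, EF_C=2) = 6; EF_D = 6+9 = 15
ES_E = max(EF_C=2, EF_D=15) = 15; EF_E = 15+14 = 29
ES_F = max(EF_B=6, EF_C=2) = 6; EF_F = 6+5 = 11
ES_G = 15; EF_G = 15+6 = 21
ES_H = max(EF_A=13, EF_E=29, EF_F=11, EF_G=21) = 29; EF_H = 29+10 = 39
Expected project duration μ = 39 hours. Critical path: B → D → E → H.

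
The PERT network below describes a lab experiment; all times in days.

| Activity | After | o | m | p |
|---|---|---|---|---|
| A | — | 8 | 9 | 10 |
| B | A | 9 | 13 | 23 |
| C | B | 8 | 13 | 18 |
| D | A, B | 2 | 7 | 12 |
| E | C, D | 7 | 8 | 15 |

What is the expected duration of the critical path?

te_A = (8 + 4·9 + 10)/6 = 54/6 = 9
te_B = (9 + 4·13 + 23)/6 = 84/6 = 14
te_C = (8 + 4·13 + 18)/6 = 78/6 = 13
te_D = (2 + 4·7 + 12)/6 = 42/6 = 7
te_E = (7 + 4·8 + 15)/6 = 54/6 = 9

Forward pass:
ES_A = 0; EF_A = 9
ES_B = 9; EF_B = 9+14 = 23
ES_C = 23; EF_C = 23+13 = 36
ES_D = max(EF_A=9, EF_B=23) = 23; EF_D = 23+7 = 30
ES_E = max(EF_C=36, EF_D=30) = 36; EF_E = 36+9 = 45
Expected project duration μ = 45 days. Critical path: A → B → C → E.

45 days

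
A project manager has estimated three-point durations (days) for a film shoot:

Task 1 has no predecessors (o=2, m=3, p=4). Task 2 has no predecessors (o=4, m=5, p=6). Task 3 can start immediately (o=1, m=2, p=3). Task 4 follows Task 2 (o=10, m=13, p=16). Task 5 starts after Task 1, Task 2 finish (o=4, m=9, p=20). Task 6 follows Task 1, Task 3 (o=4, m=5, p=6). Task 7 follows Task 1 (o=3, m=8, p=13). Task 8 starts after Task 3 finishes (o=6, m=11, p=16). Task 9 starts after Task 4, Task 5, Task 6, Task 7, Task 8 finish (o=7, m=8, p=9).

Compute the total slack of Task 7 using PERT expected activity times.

te_Task 1 = (2 + 4·3 + 4)/6 = 18/6 = 3
te_Task 2 = (4 + 4·5 + 6)/6 = 30/6 = 5
te_Task 3 = (1 + 4·2 + 3)/6 = 12/6 = 2
te_Task 4 = (10 + 4·13 + 16)/6 = 78/6 = 13
te_Task 5 = (4 + 4·9 + 20)/6 = 60/6 = 10
te_Task 6 = (4 + 4·5 + 6)/6 = 30/6 = 5
te_Task 7 = (3 + 4·8 + 13)/6 = 48/6 = 8
te_Task 8 = (6 + 4·11 + 16)/6 = 66/6 = 11
te_Task 9 = (7 + 4·8 + 9)/6 = 48/6 = 8

Forward pass:
ES_Task 1 = 0; EF_Task 1 = 3
ES_Task 2 = 0; EF_Task 2 = 5
ES_Task 3 = 0; EF_Task 3 = 2
ES_Task 4 = 5; EF_Task 4 = 5+13 = 18
ES_Task 5 = max(EF_Task 1=3, EF_Task 2=5) = 5; EF_Task 5 = 5+10 = 15
ES_Task 6 = max(EF_Task 1=3, EF_Task 3=2) = 3; EF_Task 6 = 3+5 = 8
ES_Task 7 = 3; EF_Task 7 = 3+8 = 11
ES_Task 8 = 2; EF_Task 8 = 2+11 = 13
ES_Task 9 = max(EF_Task 4=18, EF_Task 5=15, EF_Task 6=8, EF_Task 7=11, EF_Task 8=13) = 18; EF_Task 9 = 18+8 = 26
Expected project duration μ = 26 days. Critical path: Task 2 → Task 4 → Task 9.

Backward pass:
LF_Task 9 = 26; LS_Task 9 = 26−8 = 18
LF_Task 8 = LS_Task 9 = 18; LS_Task 8 = 18−11 = 7
LF_Task 7 = LS_Task 9 = 18; LS_Task 7 = 18−8 = 10
LF_Task 6 = LS_Task 9 = 18; LS_Task 6 = 18−5 = 13
LF_Task 5 = LS_Task 9 = 18; LS_Task 5 = 18−10 = 8
LF_Task 4 = LS_Task 9 = 18; LS_Task 4 = 18−13 = 5
LF_Task 3 = min(LS_Task 6=13, LS_Task 8=7) = 7; LS_Task 3 = 7−2 = 5
LF_Task 2 = min(LS_Task 4=5, LS_Task 5=8) = 5; LS_Task 2 = 5−5 = 0
LF_Task 1 = min(LS_Task 5=8, LS_Task 6=13, LS_Task 7=10) = 8; LS_Task 1 = 8−3 = 5
Slack_Task 7 = LS_Task 7 − ES_Task 7 = 10 − 3 = 7

7 days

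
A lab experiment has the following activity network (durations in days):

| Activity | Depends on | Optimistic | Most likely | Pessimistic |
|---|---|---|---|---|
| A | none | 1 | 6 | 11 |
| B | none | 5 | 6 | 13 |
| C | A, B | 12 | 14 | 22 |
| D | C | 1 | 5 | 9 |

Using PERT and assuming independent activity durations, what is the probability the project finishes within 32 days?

0.977

te_A = (1 + 4·6 + 11)/6 = 36/6 = 6; σ²_A = ((11−1)/6)² = 2.778
te_B = (5 + 4·6 + 13)/6 = 42/6 = 7; σ²_B = ((13−5)/6)² = 1.778
te_C = (12 + 4·14 + 22)/6 = 90/6 = 15; σ²_C = ((22−12)/6)² = 2.778
te_D = (1 + 4·5 + 9)/6 = 30/6 = 5; σ²_D = ((9−1)/6)² = 1.778

Forward pass:
ES_A = 0; EF_A = 6
ES_B = 0; EF_B = 7
ES_C = max(EF_A=6, EF_B=7) = 7; EF_C = 7+15 = 22
ES_D = 22; EF_D = 22+5 = 27
Expected project duration μ = 27 days. Critical path: B → C → D.

Variance along critical path = 1.778 + 2.778 + 1.778 = 6.333; σ = √6.333 = 2.517 days.
Z = (32 − 27) / 2.517 = 1.987
P(T ≤ 32) = Φ(1.987) ≈ 0.977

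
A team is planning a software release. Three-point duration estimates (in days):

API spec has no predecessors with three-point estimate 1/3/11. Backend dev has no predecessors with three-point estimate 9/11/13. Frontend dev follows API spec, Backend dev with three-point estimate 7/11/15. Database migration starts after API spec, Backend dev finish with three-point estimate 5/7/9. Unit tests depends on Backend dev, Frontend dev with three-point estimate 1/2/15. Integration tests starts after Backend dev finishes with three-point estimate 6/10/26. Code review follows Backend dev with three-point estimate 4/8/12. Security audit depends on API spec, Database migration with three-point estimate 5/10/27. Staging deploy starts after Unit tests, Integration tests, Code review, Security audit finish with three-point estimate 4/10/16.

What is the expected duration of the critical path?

te_API spec = (1 + 4·3 + 11)/6 = 24/6 = 4
te_Backend dev = (9 + 4·11 + 13)/6 = 66/6 = 11
te_Frontend dev = (7 + 4·11 + 15)/6 = 66/6 = 11
te_Database migration = (5 + 4·7 + 9)/6 = 42/6 = 7
te_Unit tests = (1 + 4·2 + 15)/6 = 24/6 = 4
te_Integration tests = (6 + 4·10 + 26)/6 = 72/6 = 12
te_Code review = (4 + 4·8 + 12)/6 = 48/6 = 8
te_Security audit = (5 + 4·10 + 27)/6 = 72/6 = 12
te_Staging deploy = (4 + 4·10 + 16)/6 = 60/6 = 10

Forward pass:
ES_API spec = 0; EF_API spec = 4
ES_Backend dev = 0; EF_Backend dev = 11
ES_Frontend dev = max(EF_API spec=4, EF_Backend dev=11) = 11; EF_Frontend dev = 11+11 = 22
ES_Database migration = max(EF_API spec=4, EF_Backend dev=11) = 11; EF_Database migration = 11+7 = 18
ES_Unit tests = max(EF_Backend dev=11, EF_Frontend dev=22) = 22; EF_Unit tests = 22+4 = 26
ES_Integration tests = 11; EF_Integration tests = 11+12 = 23
ES_Code review = 11; EF_Code review = 11+8 = 19
ES_Security audit = max(EF_API spec=4, EF_Database migration=18) = 18; EF_Security audit = 18+12 = 30
ES_Staging deploy = max(EF_Unit tests=26, EF_Integration tests=23, EF_Code review=19, EF_Security audit=30) = 30; EF_Staging deploy = 30+10 = 40
Expected project duration μ = 40 days. Critical path: Backend dev → Database migration → Security audit → Staging deploy.

40 days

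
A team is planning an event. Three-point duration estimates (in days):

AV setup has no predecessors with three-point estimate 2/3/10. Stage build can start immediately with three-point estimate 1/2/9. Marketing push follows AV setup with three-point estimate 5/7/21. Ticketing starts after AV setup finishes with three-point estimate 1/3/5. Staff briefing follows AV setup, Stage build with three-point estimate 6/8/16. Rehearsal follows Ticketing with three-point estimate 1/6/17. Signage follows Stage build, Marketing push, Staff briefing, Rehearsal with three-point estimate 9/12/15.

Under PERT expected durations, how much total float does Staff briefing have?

te_AV setup = (2 + 4·3 + 10)/6 = 24/6 = 4
te_Stage build = (1 + 4·2 + 9)/6 = 18/6 = 3
te_Marketing push = (5 + 4·7 + 21)/6 = 54/6 = 9
te_Ticketing = (1 + 4·3 + 5)/6 = 18/6 = 3
te_Staff briefing = (6 + 4·8 + 16)/6 = 54/6 = 9
te_Rehearsal = (1 + 4·6 + 17)/6 = 42/6 = 7
te_Signage = (9 + 4·12 + 15)/6 = 72/6 = 12

Forward pass:
ES_AV setup = 0; EF_AV setup = 4
ES_Stage build = 0; EF_Stage build = 3
ES_Marketing push = 4; EF_Marketing push = 4+9 = 13
ES_Ticketing = 4; EF_Ticketing = 4+3 = 7
ES_Staff briefing = max(EF_AV setup=4, EF_Stage build=3) = 4; EF_Staff briefing = 4+9 = 13
ES_Rehearsal = 7; EF_Rehearsal = 7+7 = 14
ES_Signage = max(EF_Stage build=3, EF_Marketing push=13, EF_Staff briefing=13, EF_Rehearsal=14) = 14; EF_Signage = 14+12 = 26
Expected project duration μ = 26 days. Critical path: AV setup → Ticketing → Rehearsal → Signage.

Backward pass:
LF_Signage = 26; LS_Signage = 26−12 = 14
LF_Rehearsal = LS_Signage = 14; LS_Rehearsal = 14−7 = 7
LF_Staff briefing = LS_Signage = 14; LS_Staff briefing = 14−9 = 5
LF_Ticketing = LS_Rehearsal = 7; LS_Ticketing = 7−3 = 4
LF_Marketing push = LS_Signage = 14; LS_Marketing push = 14−9 = 5
LF_Stage build = min(LS_Staff briefing=5, LS_Signage=14) = 5; LS_Stage build = 5−3 = 2
LF_AV setup = min(LS_Marketing push=5, LS_Ticketing=4, LS_Staff briefing=5) = 4; LS_AV setup = 4−4 = 0
Slack_Staff briefing = LS_Staff briefing − ES_Staff briefing = 5 − 4 = 1

1 days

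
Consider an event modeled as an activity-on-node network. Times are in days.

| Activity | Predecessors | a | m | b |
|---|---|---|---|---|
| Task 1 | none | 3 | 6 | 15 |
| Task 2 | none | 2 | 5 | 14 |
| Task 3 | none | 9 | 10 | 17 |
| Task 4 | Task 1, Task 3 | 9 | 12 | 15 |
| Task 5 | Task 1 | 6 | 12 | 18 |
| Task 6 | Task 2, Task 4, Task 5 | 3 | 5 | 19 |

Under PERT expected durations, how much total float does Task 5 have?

4 days

te_Task 1 = (3 + 4·6 + 15)/6 = 42/6 = 7
te_Task 2 = (2 + 4·5 + 14)/6 = 36/6 = 6
te_Task 3 = (9 + 4·10 + 17)/6 = 66/6 = 11
te_Task 4 = (9 + 4·12 + 15)/6 = 72/6 = 12
te_Task 5 = (6 + 4·12 + 18)/6 = 72/6 = 12
te_Task 6 = (3 + 4·5 + 19)/6 = 42/6 = 7

Forward pass:
ES_Task 1 = 0; EF_Task 1 = 7
ES_Task 2 = 0; EF_Task 2 = 6
ES_Task 3 = 0; EF_Task 3 = 11
ES_Task 4 = max(EF_Task 1=7, EF_Task 3=11) = 11; EF_Task 4 = 11+12 = 23
ES_Task 5 = 7; EF_Task 5 = 7+12 = 19
ES_Task 6 = max(EF_Task 2=6, EF_Task 4=23, EF_Task 5=19) = 23; EF_Task 6 = 23+7 = 30
Expected project duration μ = 30 days. Critical path: Task 3 → Task 4 → Task 6.

Backward pass:
LF_Task 6 = 30; LS_Task 6 = 30−7 = 23
LF_Task 5 = LS_Task 6 = 23; LS_Task 5 = 23−12 = 11
LF_Task 4 = LS_Task 6 = 23; LS_Task 4 = 23−12 = 11
LF_Task 3 = LS_Task 4 = 11; LS_Task 3 = 11−11 = 0
LF_Task 2 = LS_Task 6 = 23; LS_Task 2 = 23−6 = 17
LF_Task 1 = min(LS_Task 4=11, LS_Task 5=11) = 11; LS_Task 1 = 11−7 = 4
Slack_Task 5 = LS_Task 5 − ES_Task 5 = 11 − 7 = 4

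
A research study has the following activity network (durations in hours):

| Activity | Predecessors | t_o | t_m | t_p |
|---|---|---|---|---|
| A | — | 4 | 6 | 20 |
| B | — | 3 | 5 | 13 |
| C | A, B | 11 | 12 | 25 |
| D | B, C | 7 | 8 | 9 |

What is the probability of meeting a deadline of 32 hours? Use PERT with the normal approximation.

te_A = (4 + 4·6 + 20)/6 = 48/6 = 8; σ²_A = ((20−4)/6)² = 7.111
te_B = (3 + 4·5 + 13)/6 = 36/6 = 6; σ²_B = ((13−3)/6)² = 2.778
te_C = (11 + 4·12 + 25)/6 = 84/6 = 14; σ²_C = ((25−11)/6)² = 5.444
te_D = (7 + 4·8 + 9)/6 = 48/6 = 8; σ²_D = ((9−7)/6)² = 0.111

Forward pass:
ES_A = 0; EF_A = 8
ES_B = 0; EF_B = 6
ES_C = max(EF_A=8, EF_B=6) = 8; EF_C = 8+14 = 22
ES_D = max(EF_B=6, EF_C=22) = 22; EF_D = 22+8 = 30
Expected project duration μ = 30 hours. Critical path: A → C → D.

Variance along critical path = 7.111 + 5.444 + 0.111 = 12.667; σ = √12.667 = 3.559 hours.
Z = (32 − 30) / 3.559 = 0.562
P(T ≤ 32) = Φ(0.562) ≈ 0.713

0.713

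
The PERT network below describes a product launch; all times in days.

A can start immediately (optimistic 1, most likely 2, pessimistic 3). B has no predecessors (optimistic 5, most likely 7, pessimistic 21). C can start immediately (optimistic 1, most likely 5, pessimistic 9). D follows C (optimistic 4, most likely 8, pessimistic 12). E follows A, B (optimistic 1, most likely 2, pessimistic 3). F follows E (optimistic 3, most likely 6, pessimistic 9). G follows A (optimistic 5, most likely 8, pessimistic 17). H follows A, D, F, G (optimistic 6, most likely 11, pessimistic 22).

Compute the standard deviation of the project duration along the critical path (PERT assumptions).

3.92 days

te_A = (1 + 4·2 + 3)/6 = 12/6 = 2; σ²_A = ((3−1)/6)² = 0.111
te_B = (5 + 4·7 + 21)/6 = 54/6 = 9; σ²_B = ((21−5)/6)² = 7.111
te_C = (1 + 4·5 + 9)/6 = 30/6 = 5; σ²_C = ((9−1)/6)² = 1.778
te_D = (4 + 4·8 + 12)/6 = 48/6 = 8; σ²_D = ((12−4)/6)² = 1.778
te_E = (1 + 4·2 + 3)/6 = 12/6 = 2; σ²_E = ((3−1)/6)² = 0.111
te_F = (3 + 4·6 + 9)/6 = 36/6 = 6; σ²_F = ((9−3)/6)² = 1.000
te_G = (5 + 4·8 + 17)/6 = 54/6 = 9; σ²_G = ((17−5)/6)² = 4.000
te_H = (6 + 4·11 + 22)/6 = 72/6 = 12; σ²_H = ((22−6)/6)² = 7.111

Forward pass:
ES_A = 0; EF_A = 2
ES_B = 0; EF_B = 9
ES_C = 0; EF_C = 5
ES_D = 5; EF_D = 5+8 = 13
ES_E = max(EF_A=2, EF_B=9) = 9; EF_E = 9+2 = 11
ES_F = 11; EF_F = 11+6 = 17
ES_G = 2; EF_G = 2+9 = 11
ES_H = max(EF_A=2, EF_D=13, EF_F=17, EF_G=11) = 17; EF_H = 17+12 = 29
Expected project duration μ = 29 days. Critical path: B → E → F → H.

Variance along critical path = 7.111 + 0.111 + 1.000 + 7.111 = 15.333
σ = √15.333 = 3.916 days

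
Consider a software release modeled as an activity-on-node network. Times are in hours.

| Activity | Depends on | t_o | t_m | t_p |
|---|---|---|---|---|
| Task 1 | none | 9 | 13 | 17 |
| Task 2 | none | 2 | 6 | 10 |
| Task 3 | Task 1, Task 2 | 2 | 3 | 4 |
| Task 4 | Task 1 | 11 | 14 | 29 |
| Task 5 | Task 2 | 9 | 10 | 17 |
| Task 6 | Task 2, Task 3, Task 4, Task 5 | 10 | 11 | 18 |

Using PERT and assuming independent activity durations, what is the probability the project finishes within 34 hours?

0.024

te_Task 1 = (9 + 4·13 + 17)/6 = 78/6 = 13; σ²_Task 1 = ((17−9)/6)² = 1.778
te_Task 2 = (2 + 4·6 + 10)/6 = 36/6 = 6; σ²_Task 2 = ((10−2)/6)² = 1.778
te_Task 3 = (2 + 4·3 + 4)/6 = 18/6 = 3; σ²_Task 3 = ((4−2)/6)² = 0.111
te_Task 4 = (11 + 4·14 + 29)/6 = 96/6 = 16; σ²_Task 4 = ((29−11)/6)² = 9.000
te_Task 5 = (9 + 4·10 + 17)/6 = 66/6 = 11; σ²_Task 5 = ((17−9)/6)² = 1.778
te_Task 6 = (10 + 4·11 + 18)/6 = 72/6 = 12; σ²_Task 6 = ((18−10)/6)² = 1.778

Forward pass:
ES_Task 1 = 0; EF_Task 1 = 13
ES_Task 2 = 0; EF_Task 2 = 6
ES_Task 3 = max(EF_Task 1=13, EF_Task 2=6) = 13; EF_Task 3 = 13+3 = 16
ES_Task 4 = 13; EF_Task 4 = 13+16 = 29
ES_Task 5 = 6; EF_Task 5 = 6+11 = 17
ES_Task 6 = max(EF_Task 2=6, EF_Task 3=16, EF_Task 4=29, EF_Task 5=17) = 29; EF_Task 6 = 29+12 = 41
Expected project duration μ = 41 hours. Critical path: Task 1 → Task 4 → Task 6.

Variance along critical path = 1.778 + 9.000 + 1.778 = 12.556; σ = √12.556 = 3.543 hours.
Z = (34 − 41) / 3.543 = -1.976
P(T ≤ 34) = Φ(-1.976) ≈ 0.024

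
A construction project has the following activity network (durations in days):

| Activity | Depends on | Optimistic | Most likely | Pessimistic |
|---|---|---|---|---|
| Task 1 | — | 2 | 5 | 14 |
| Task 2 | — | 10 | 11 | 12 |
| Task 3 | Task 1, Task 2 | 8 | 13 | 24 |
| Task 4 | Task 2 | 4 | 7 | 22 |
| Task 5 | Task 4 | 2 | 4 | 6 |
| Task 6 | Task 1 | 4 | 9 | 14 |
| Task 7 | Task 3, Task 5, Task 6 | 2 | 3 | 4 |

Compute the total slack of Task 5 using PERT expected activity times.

te_Task 1 = (2 + 4·5 + 14)/6 = 36/6 = 6
te_Task 2 = (10 + 4·11 + 12)/6 = 66/6 = 11
te_Task 3 = (8 + 4·13 + 24)/6 = 84/6 = 14
te_Task 4 = (4 + 4·7 + 22)/6 = 54/6 = 9
te_Task 5 = (2 + 4·4 + 6)/6 = 24/6 = 4
te_Task 6 = (4 + 4·9 + 14)/6 = 54/6 = 9
te_Task 7 = (2 + 4·3 + 4)/6 = 18/6 = 3

Forward pass:
ES_Task 1 = 0; EF_Task 1 = 6
ES_Task 2 = 0; EF_Task 2 = 11
ES_Task 3 = max(EF_Task 1=6, EF_Task 2=11) = 11; EF_Task 3 = 11+14 = 25
ES_Task 4 = 11; EF_Task 4 = 11+9 = 20
ES_Task 5 = 20; EF_Task 5 = 20+4 = 24
ES_Task 6 = 6; EF_Task 6 = 6+9 = 15
ES_Task 7 = max(EF_Task 3=25, EF_Task 5=24, EF_Task 6=15) = 25; EF_Task 7 = 25+3 = 28
Expected project duration μ = 28 days. Critical path: Task 2 → Task 3 → Task 7.

Backward pass:
LF_Task 7 = 28; LS_Task 7 = 28−3 = 25
LF_Task 6 = LS_Task 7 = 25; LS_Task 6 = 25−9 = 16
LF_Task 5 = LS_Task 7 = 25; LS_Task 5 = 25−4 = 21
LF_Task 4 = LS_Task 5 = 21; LS_Task 4 = 21−9 = 12
LF_Task 3 = LS_Task 7 = 25; LS_Task 3 = 25−14 = 11
LF_Task 2 = min(LS_Task 3=11, LS_Task 4=12) = 11; LS_Task 2 = 11−11 = 0
LF_Task 1 = min(LS_Task 3=11, LS_Task 6=16) = 11; LS_Task 1 = 11−6 = 5
Slack_Task 5 = LS_Task 5 − ES_Task 5 = 21 − 20 = 1

1 days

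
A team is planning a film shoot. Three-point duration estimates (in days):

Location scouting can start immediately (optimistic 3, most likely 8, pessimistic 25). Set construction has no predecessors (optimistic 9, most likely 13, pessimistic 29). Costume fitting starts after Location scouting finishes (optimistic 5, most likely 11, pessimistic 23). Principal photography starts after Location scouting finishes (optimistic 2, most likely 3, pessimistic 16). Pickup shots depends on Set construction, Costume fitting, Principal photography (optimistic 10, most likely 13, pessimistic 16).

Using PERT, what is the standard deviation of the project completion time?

4.84 days

te_Location scouting = (3 + 4·8 + 25)/6 = 60/6 = 10; σ²_Location scouting = ((25−3)/6)² = 13.444
te_Set construction = (9 + 4·13 + 29)/6 = 90/6 = 15; σ²_Set construction = ((29−9)/6)² = 11.111
te_Costume fitting = (5 + 4·11 + 23)/6 = 72/6 = 12; σ²_Costume fitting = ((23−5)/6)² = 9.000
te_Principal photography = (2 + 4·3 + 16)/6 = 30/6 = 5; σ²_Principal photography = ((16−2)/6)² = 5.444
te_Pickup shots = (10 + 4·13 + 16)/6 = 78/6 = 13; σ²_Pickup shots = ((16−10)/6)² = 1.000

Forward pass:
ES_Location scouting = 0; EF_Location scouting = 10
ES_Set construction = 0; EF_Set construction = 15
ES_Costume fitting = 10; EF_Costume fitting = 10+12 = 22
ES_Principal photography = 10; EF_Principal photography = 10+5 = 15
ES_Pickup shots = max(EF_Set construction=15, EF_Costume fitting=22, EF_Principal photography=15) = 22; EF_Pickup shots = 22+13 = 35
Expected project duration μ = 35 days. Critical path: Location scouting → Costume fitting → Pickup shots.

Variance along critical path = 13.444 + 9.000 + 1.000 = 23.444
σ = √23.444 = 4.842 days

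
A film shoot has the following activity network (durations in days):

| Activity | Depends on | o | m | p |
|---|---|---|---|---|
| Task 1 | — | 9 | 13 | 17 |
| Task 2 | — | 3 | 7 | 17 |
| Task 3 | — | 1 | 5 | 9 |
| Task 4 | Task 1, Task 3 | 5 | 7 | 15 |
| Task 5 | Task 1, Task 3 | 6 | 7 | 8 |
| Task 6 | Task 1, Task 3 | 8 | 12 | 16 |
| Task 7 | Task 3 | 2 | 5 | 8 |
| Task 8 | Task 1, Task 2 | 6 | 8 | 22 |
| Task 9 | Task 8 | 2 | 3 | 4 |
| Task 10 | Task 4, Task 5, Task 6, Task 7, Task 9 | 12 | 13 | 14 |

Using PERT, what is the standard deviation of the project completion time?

te_Task 1 = (9 + 4·13 + 17)/6 = 78/6 = 13; σ²_Task 1 = ((17−9)/6)² = 1.778
te_Task 2 = (3 + 4·7 + 17)/6 = 48/6 = 8; σ²_Task 2 = ((17−3)/6)² = 5.444
te_Task 3 = (1 + 4·5 + 9)/6 = 30/6 = 5; σ²_Task 3 = ((9−1)/6)² = 1.778
te_Task 4 = (5 + 4·7 + 15)/6 = 48/6 = 8; σ²_Task 4 = ((15−5)/6)² = 2.778
te_Task 5 = (6 + 4·7 + 8)/6 = 42/6 = 7; σ²_Task 5 = ((8−6)/6)² = 0.111
te_Task 6 = (8 + 4·12 + 16)/6 = 72/6 = 12; σ²_Task 6 = ((16−8)/6)² = 1.778
te_Task 7 = (2 + 4·5 + 8)/6 = 30/6 = 5; σ²_Task 7 = ((8−2)/6)² = 1.000
te_Task 8 = (6 + 4·8 + 22)/6 = 60/6 = 10; σ²_Task 8 = ((22−6)/6)² = 7.111
te_Task 9 = (2 + 4·3 + 4)/6 = 18/6 = 3; σ²_Task 9 = ((4−2)/6)² = 0.111
te_Task 10 = (12 + 4·13 + 14)/6 = 78/6 = 13; σ²_Task 10 = ((14−12)/6)² = 0.111

Forward pass:
ES_Task 1 = 0; EF_Task 1 = 13
ES_Task 2 = 0; EF_Task 2 = 8
ES_Task 3 = 0; EF_Task 3 = 5
ES_Task 4 = max(EF_Task 1=13, EF_Task 3=5) = 13; EF_Task 4 = 13+8 = 21
ES_Task 5 = max(EF_Task 1=13, EF_Task 3=5) = 13; EF_Task 5 = 13+7 = 20
ES_Task 6 = max(EF_Task 1=13, EF_Task 3=5) = 13; EF_Task 6 = 13+12 = 25
ES_Task 7 = 5; EF_Task 7 = 5+5 = 10
ES_Task 8 = max(EF_Task 1=13, EF_Task 2=8) = 13; EF_Task 8 = 13+10 = 23
ES_Task 9 = 23; EF_Task 9 = 23+3 = 26
ES_Task 10 = max(EF_Task 4=21, EF_Task 5=20, EF_Task 6=25, EF_Task 7=10, EF_Task 9=26) = 26; EF_Task 10 = 26+13 = 39
Expected project duration μ = 39 days. Critical path: Task 1 → Task 8 → Task 9 → Task 10.

Variance along critical path = 1.778 + 7.111 + 0.111 + 0.111 = 9.111
σ = √9.111 = 3.018 days

3.02 days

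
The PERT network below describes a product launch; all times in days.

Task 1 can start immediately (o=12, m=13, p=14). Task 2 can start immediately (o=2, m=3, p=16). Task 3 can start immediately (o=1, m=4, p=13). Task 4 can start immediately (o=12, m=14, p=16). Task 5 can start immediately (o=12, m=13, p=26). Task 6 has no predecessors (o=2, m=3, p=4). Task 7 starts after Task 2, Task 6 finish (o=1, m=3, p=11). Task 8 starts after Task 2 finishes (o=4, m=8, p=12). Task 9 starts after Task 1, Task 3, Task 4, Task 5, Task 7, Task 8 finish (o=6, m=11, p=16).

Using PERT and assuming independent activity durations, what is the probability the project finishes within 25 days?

0.364

te_Task 1 = (12 + 4·13 + 14)/6 = 78/6 = 13; σ²_Task 1 = ((14−12)/6)² = 0.111
te_Task 2 = (2 + 4·3 + 16)/6 = 30/6 = 5; σ²_Task 2 = ((16−2)/6)² = 5.444
te_Task 3 = (1 + 4·4 + 13)/6 = 30/6 = 5; σ²_Task 3 = ((13−1)/6)² = 4.000
te_Task 4 = (12 + 4·14 + 16)/6 = 84/6 = 14; σ²_Task 4 = ((16−12)/6)² = 0.444
te_Task 5 = (12 + 4·13 + 26)/6 = 90/6 = 15; σ²_Task 5 = ((26−12)/6)² = 5.444
te_Task 6 = (2 + 4·3 + 4)/6 = 18/6 = 3; σ²_Task 6 = ((4−2)/6)² = 0.111
te_Task 7 = (1 + 4·3 + 11)/6 = 24/6 = 4; σ²_Task 7 = ((11−1)/6)² = 2.778
te_Task 8 = (4 + 4·8 + 12)/6 = 48/6 = 8; σ²_Task 8 = ((12−4)/6)² = 1.778
te_Task 9 = (6 + 4·11 + 16)/6 = 66/6 = 11; σ²_Task 9 = ((16−6)/6)² = 2.778

Forward pass:
ES_Task 1 = 0; EF_Task 1 = 13
ES_Task 2 = 0; EF_Task 2 = 5
ES_Task 3 = 0; EF_Task 3 = 5
ES_Task 4 = 0; EF_Task 4 = 14
ES_Task 5 = 0; EF_Task 5 = 15
ES_Task 6 = 0; EF_Task 6 = 3
ES_Task 7 = max(EF_Task 2=5, EF_Task 6=3) = 5; EF_Task 7 = 5+4 = 9
ES_Task 8 = 5; EF_Task 8 = 5+8 = 13
ES_Task 9 = max(EF_Task 1=13, EF_Task 3=5, EF_Task 4=14, EF_Task 5=15, EF_Task 7=9, EF_Task 8=13) = 15; EF_Task 9 = 15+11 = 26
Expected project duration μ = 26 days. Critical path: Task 5 → Task 9.

Variance along critical path = 5.444 + 2.778 = 8.222; σ = √8.222 = 2.867 days.
Z = (25 − 26) / 2.867 = -0.349
P(T ≤ 25) = Φ(-0.349) ≈ 0.364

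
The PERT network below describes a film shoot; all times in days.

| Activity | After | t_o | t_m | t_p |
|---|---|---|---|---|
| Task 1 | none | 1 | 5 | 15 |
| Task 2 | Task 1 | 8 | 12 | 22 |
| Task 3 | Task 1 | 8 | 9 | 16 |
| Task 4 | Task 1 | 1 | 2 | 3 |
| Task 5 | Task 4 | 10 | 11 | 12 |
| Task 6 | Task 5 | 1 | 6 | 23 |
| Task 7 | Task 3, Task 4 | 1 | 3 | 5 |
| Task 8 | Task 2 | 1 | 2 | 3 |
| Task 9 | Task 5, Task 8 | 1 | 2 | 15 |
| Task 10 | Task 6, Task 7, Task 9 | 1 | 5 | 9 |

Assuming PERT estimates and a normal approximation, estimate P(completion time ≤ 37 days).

0.863

te_Task 1 = (1 + 4·5 + 15)/6 = 36/6 = 6; σ²_Task 1 = ((15−1)/6)² = 5.444
te_Task 2 = (8 + 4·12 + 22)/6 = 78/6 = 13; σ²_Task 2 = ((22−8)/6)² = 5.444
te_Task 3 = (8 + 4·9 + 16)/6 = 60/6 = 10; σ²_Task 3 = ((16−8)/6)² = 1.778
te_Task 4 = (1 + 4·2 + 3)/6 = 12/6 = 2; σ²_Task 4 = ((3−1)/6)² = 0.111
te_Task 5 = (10 + 4·11 + 12)/6 = 66/6 = 11; σ²_Task 5 = ((12−10)/6)² = 0.111
te_Task 6 = (1 + 4·6 + 23)/6 = 48/6 = 8; σ²_Task 6 = ((23−1)/6)² = 13.444
te_Task 7 = (1 + 4·3 + 5)/6 = 18/6 = 3; σ²_Task 7 = ((5−1)/6)² = 0.444
te_Task 8 = (1 + 4·2 + 3)/6 = 12/6 = 2; σ²_Task 8 = ((3−1)/6)² = 0.111
te_Task 9 = (1 + 4·2 + 15)/6 = 24/6 = 4; σ²_Task 9 = ((15−1)/6)² = 5.444
te_Task 10 = (1 + 4·5 + 9)/6 = 30/6 = 5; σ²_Task 10 = ((9−1)/6)² = 1.778

Forward pass:
ES_Task 1 = 0; EF_Task 1 = 6
ES_Task 2 = 6; EF_Task 2 = 6+13 = 19
ES_Task 3 = 6; EF_Task 3 = 6+10 = 16
ES_Task 4 = 6; EF_Task 4 = 6+2 = 8
ES_Task 5 = 8; EF_Task 5 = 8+11 = 19
ES_Task 6 = 19; EF_Task 6 = 19+8 = 27
ES_Task 7 = max(EF_Task 3=16, EF_Task 4=8) = 16; EF_Task 7 = 16+3 = 19
ES_Task 8 = 19; EF_Task 8 = 19+2 = 21
ES_Task 9 = max(EF_Task 5=19, EF_Task 8=21) = 21; EF_Task 9 = 21+4 = 25
ES_Task 10 = max(EF_Task 6=27, EF_Task 7=19, EF_Task 9=25) = 27; EF_Task 10 = 27+5 = 32
Expected project duration μ = 32 days. Critical path: Task 1 → Task 4 → Task 5 → Task 6 → Task 10.

Variance along critical path = 5.444 + 0.111 + 0.111 + 13.444 + 1.778 = 20.889; σ = √20.889 = 4.570 days.
Z = (37 − 32) / 4.570 = 1.094
P(T ≤ 37) = Φ(1.094) ≈ 0.863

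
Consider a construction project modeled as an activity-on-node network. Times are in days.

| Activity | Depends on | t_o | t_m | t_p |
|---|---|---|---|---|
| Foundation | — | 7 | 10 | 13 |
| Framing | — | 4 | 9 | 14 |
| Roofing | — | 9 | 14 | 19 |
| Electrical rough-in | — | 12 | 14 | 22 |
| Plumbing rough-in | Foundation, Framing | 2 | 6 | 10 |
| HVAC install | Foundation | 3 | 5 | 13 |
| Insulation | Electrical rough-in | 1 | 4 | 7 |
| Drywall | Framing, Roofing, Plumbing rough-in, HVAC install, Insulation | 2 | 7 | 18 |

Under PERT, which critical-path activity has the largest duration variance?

Drywall

te_Foundation = (7 + 4·10 + 13)/6 = 60/6 = 10; σ²_Foundation = ((13−7)/6)² = 1.000
te_Framing = (4 + 4·9 + 14)/6 = 54/6 = 9; σ²_Framing = ((14−4)/6)² = 2.778
te_Roofing = (9 + 4·14 + 19)/6 = 84/6 = 14; σ²_Roofing = ((19−9)/6)² = 2.778
te_Electrical rough-in = (12 + 4·14 + 22)/6 = 90/6 = 15; σ²_Electrical rough-in = ((22−12)/6)² = 2.778
te_Plumbing rough-in = (2 + 4·6 + 10)/6 = 36/6 = 6; σ²_Plumbing rough-in = ((10−2)/6)² = 1.778
te_HVAC install = (3 + 4·5 + 13)/6 = 36/6 = 6; σ²_HVAC install = ((13−3)/6)² = 2.778
te_Insulation = (1 + 4·4 + 7)/6 = 24/6 = 4; σ²_Insulation = ((7−1)/6)² = 1.000
te_Drywall = (2 + 4·7 + 18)/6 = 48/6 = 8; σ²_Drywall = ((18−2)/6)² = 7.111

Forward pass:
ES_Foundation = 0; EF_Foundation = 10
ES_Framing = 0; EF_Framing = 9
ES_Roofing = 0; EF_Roofing = 14
ES_Electrical rough-in = 0; EF_Electrical rough-in = 15
ES_Plumbing rough-in = max(EF_Foundation=10, EF_Framing=9) = 10; EF_Plumbing rough-in = 10+6 = 16
ES_HVAC install = 10; EF_HVAC install = 10+6 = 16
ES_Insulation = 15; EF_Insulation = 15+4 = 19
ES_Drywall = max(EF_Framing=9, EF_Roofing=14, EF_Plumbing rough-in=16, EF_HVAC install=16, EF_Insulation=19) = 19; EF_Drywall = 19+8 = 27
Expected project duration μ = 27 days. Critical path: Electrical rough-in → Insulation → Drywall.

Variances on critical path: σ²_Electrical rough-in=2.778, σ²_Insulation=1.000, σ²_Drywall=7.111.
Largest is σ²_Drywall = 7.111.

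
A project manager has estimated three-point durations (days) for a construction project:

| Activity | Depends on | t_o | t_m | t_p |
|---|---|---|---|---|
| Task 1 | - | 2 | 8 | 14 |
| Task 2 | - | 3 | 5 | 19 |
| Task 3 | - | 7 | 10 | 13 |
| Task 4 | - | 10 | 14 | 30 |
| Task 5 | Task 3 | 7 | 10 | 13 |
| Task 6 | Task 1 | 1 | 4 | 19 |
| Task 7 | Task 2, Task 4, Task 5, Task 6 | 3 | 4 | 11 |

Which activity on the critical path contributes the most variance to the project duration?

te_Task 1 = (2 + 4·8 + 14)/6 = 48/6 = 8; σ²_Task 1 = ((14−2)/6)² = 4.000
te_Task 2 = (3 + 4·5 + 19)/6 = 42/6 = 7; σ²_Task 2 = ((19−3)/6)² = 7.111
te_Task 3 = (7 + 4·10 + 13)/6 = 60/6 = 10; σ²_Task 3 = ((13−7)/6)² = 1.000
te_Task 4 = (10 + 4·14 + 30)/6 = 96/6 = 16; σ²_Task 4 = ((30−10)/6)² = 11.111
te_Task 5 = (7 + 4·10 + 13)/6 = 60/6 = 10; σ²_Task 5 = ((13−7)/6)² = 1.000
te_Task 6 = (1 + 4·4 + 19)/6 = 36/6 = 6; σ²_Task 6 = ((19−1)/6)² = 9.000
te_Task 7 = (3 + 4·4 + 11)/6 = 30/6 = 5; σ²_Task 7 = ((11−3)/6)² = 1.778

Forward pass:
ES_Task 1 = 0; EF_Task 1 = 8
ES_Task 2 = 0; EF_Task 2 = 7
ES_Task 3 = 0; EF_Task 3 = 10
ES_Task 4 = 0; EF_Task 4 = 16
ES_Task 5 = 10; EF_Task 5 = 10+10 = 20
ES_Task 6 = 8; EF_Task 6 = 8+6 = 14
ES_Task 7 = max(EF_Task 2=7, EF_Task 4=16, EF_Task 5=20, EF_Task 6=14) = 20; EF_Task 7 = 20+5 = 25
Expected project duration μ = 25 days. Critical path: Task 3 → Task 5 → Task 7.

Variances on critical path: σ²_Task 3=1.000, σ²_Task 5=1.000, σ²_Task 7=1.778.
Largest is σ²_Task 7 = 1.778.

Task 7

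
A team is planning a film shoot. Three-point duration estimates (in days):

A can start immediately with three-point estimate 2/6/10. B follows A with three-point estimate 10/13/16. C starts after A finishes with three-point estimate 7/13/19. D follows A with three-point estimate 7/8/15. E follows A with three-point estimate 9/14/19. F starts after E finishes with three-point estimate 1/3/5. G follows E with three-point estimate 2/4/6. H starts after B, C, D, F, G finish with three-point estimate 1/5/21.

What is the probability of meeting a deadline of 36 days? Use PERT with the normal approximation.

0.894

te_A = (2 + 4·6 + 10)/6 = 36/6 = 6; σ²_A = ((10−2)/6)² = 1.778
te_B = (10 + 4·13 + 16)/6 = 78/6 = 13; σ²_B = ((16−10)/6)² = 1.000
te_C = (7 + 4·13 + 19)/6 = 78/6 = 13; σ²_C = ((19−7)/6)² = 4.000
te_D = (7 + 4·8 + 15)/6 = 54/6 = 9; σ²_D = ((15−7)/6)² = 1.778
te_E = (9 + 4·14 + 19)/6 = 84/6 = 14; σ²_E = ((19−9)/6)² = 2.778
te_F = (1 + 4·3 + 5)/6 = 18/6 = 3; σ²_F = ((5−1)/6)² = 0.444
te_G = (2 + 4·4 + 6)/6 = 24/6 = 4; σ²_G = ((6−2)/6)² = 0.444
te_H = (1 + 4·5 + 21)/6 = 42/6 = 7; σ²_H = ((21−1)/6)² = 11.111

Forward pass:
ES_A = 0; EF_A = 6
ES_B = 6; EF_B = 6+13 = 19
ES_C = 6; EF_C = 6+13 = 19
ES_D = 6; EF_D = 6+9 = 15
ES_E = 6; EF_E = 6+14 = 20
ES_F = 20; EF_F = 20+3 = 23
ES_G = 20; EF_G = 20+4 = 24
ES_H = max(EF_B=19, EF_C=19, EF_D=15, EF_F=23, EF_G=24) = 24; EF_H = 24+7 = 31
Expected project duration μ = 31 days. Critical path: A → E → G → H.

Variance along critical path = 1.778 + 2.778 + 0.444 + 11.111 = 16.111; σ = √16.111 = 4.014 days.
Z = (36 − 31) / 4.014 = 1.246
P(T ≤ 36) = Φ(1.246) ≈ 0.894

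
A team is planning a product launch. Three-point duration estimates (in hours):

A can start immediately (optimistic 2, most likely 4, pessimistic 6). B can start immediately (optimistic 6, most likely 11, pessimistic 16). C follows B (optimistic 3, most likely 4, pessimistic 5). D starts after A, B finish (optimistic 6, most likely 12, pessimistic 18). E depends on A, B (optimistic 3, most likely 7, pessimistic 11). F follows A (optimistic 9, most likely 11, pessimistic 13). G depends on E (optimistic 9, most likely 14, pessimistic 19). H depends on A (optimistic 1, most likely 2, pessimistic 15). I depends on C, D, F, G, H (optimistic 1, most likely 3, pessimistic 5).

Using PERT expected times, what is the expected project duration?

35 hours

te_A = (2 + 4·4 + 6)/6 = 24/6 = 4
te_B = (6 + 4·11 + 16)/6 = 66/6 = 11
te_C = (3 + 4·4 + 5)/6 = 24/6 = 4
te_D = (6 + 4·12 + 18)/6 = 72/6 = 12
te_E = (3 + 4·7 + 11)/6 = 42/6 = 7
te_F = (9 + 4·11 + 13)/6 = 66/6 = 11
te_G = (9 + 4·14 + 19)/6 = 84/6 = 14
te_H = (1 + 4·2 + 15)/6 = 24/6 = 4
te_I = (1 + 4·3 + 5)/6 = 18/6 = 3

Forward pass:
ES_A = 0; EF_A = 4
ES_B = 0; EF_B = 11
ES_C = 11; EF_C = 11+4 = 15
ES_D = max(EF_A=4, EF_B=11) = 11; EF_D = 11+12 = 23
ES_E = max(EF_A=4, EF_B=11) = 11; EF_E = 11+7 = 18
ES_F = 4; EF_F = 4+11 = 15
ES_G = 18; EF_G = 18+14 = 32
ES_H = 4; EF_H = 4+4 = 8
ES_I = max(EF_C=15, EF_D=23, EF_F=15, EF_G=32, EF_H=8) = 32; EF_I = 32+3 = 35
Expected project duration μ = 35 hours. Critical path: B → E → G → I.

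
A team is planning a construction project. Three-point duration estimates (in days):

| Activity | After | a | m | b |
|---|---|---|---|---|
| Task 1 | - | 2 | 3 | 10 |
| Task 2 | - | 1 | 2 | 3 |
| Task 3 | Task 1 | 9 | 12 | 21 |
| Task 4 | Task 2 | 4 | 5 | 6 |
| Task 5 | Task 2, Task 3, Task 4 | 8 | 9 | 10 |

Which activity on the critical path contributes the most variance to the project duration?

te_Task 1 = (2 + 4·3 + 10)/6 = 24/6 = 4; σ²_Task 1 = ((10−2)/6)² = 1.778
te_Task 2 = (1 + 4·2 + 3)/6 = 12/6 = 2; σ²_Task 2 = ((3−1)/6)² = 0.111
te_Task 3 = (9 + 4·12 + 21)/6 = 78/6 = 13; σ²_Task 3 = ((21−9)/6)² = 4.000
te_Task 4 = (4 + 4·5 + 6)/6 = 30/6 = 5; σ²_Task 4 = ((6−4)/6)² = 0.111
te_Task 5 = (8 + 4·9 + 10)/6 = 54/6 = 9; σ²_Task 5 = ((10−8)/6)² = 0.111

Forward pass:
ES_Task 1 = 0; EF_Task 1 = 4
ES_Task 2 = 0; EF_Task 2 = 2
ES_Task 3 = 4; EF_Task 3 = 4+13 = 17
ES_Task 4 = 2; EF_Task 4 = 2+5 = 7
ES_Task 5 = max(EF_Task 2=2, EF_Task 3=17, EF_Task 4=7) = 17; EF_Task 5 = 17+9 = 26
Expected project duration μ = 26 days. Critical path: Task 1 → Task 3 → Task 5.

Variances on critical path: σ²_Task 1=1.778, σ²_Task 3=4.000, σ²_Task 5=0.111.
Largest is σ²_Task 3 = 4.000.

Task 3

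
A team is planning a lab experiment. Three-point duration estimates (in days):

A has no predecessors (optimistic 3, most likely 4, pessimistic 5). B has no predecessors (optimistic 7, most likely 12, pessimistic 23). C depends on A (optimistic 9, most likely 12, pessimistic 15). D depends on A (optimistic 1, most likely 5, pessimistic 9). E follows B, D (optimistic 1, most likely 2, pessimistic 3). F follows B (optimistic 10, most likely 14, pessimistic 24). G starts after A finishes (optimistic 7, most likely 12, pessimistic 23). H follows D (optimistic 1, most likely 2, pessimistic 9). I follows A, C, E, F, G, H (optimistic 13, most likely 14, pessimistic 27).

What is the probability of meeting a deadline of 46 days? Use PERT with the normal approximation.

0.681

te_A = (3 + 4·4 + 5)/6 = 24/6 = 4; σ²_A = ((5−3)/6)² = 0.111
te_B = (7 + 4·12 + 23)/6 = 78/6 = 13; σ²_B = ((23−7)/6)² = 7.111
te_C = (9 + 4·12 + 15)/6 = 72/6 = 12; σ²_C = ((15−9)/6)² = 1.000
te_D = (1 + 4·5 + 9)/6 = 30/6 = 5; σ²_D = ((9−1)/6)² = 1.778
te_E = (1 + 4·2 + 3)/6 = 12/6 = 2; σ²_E = ((3−1)/6)² = 0.111
te_F = (10 + 4·14 + 24)/6 = 90/6 = 15; σ²_F = ((24−10)/6)² = 5.444
te_G = (7 + 4·12 + 23)/6 = 78/6 = 13; σ²_G = ((23−7)/6)² = 7.111
te_H = (1 + 4·2 + 9)/6 = 18/6 = 3; σ²_H = ((9−1)/6)² = 1.778
te_I = (13 + 4·14 + 27)/6 = 96/6 = 16; σ²_I = ((27−13)/6)² = 5.444

Forward pass:
ES_A = 0; EF_A = 4
ES_B = 0; EF_B = 13
ES_C = 4; EF_C = 4+12 = 16
ES_D = 4; EF_D = 4+5 = 9
ES_E = max(EF_B=13, EF_D=9) = 13; EF_E = 13+2 = 15
ES_F = 13; EF_F = 13+15 = 28
ES_G = 4; EF_G = 4+13 = 17
ES_H = 9; EF_H = 9+3 = 12
ES_I = max(EF_A=4, EF_C=16, EF_E=15, EF_F=28, EF_G=17, EF_H=12) = 28; EF_I = 28+16 = 44
Expected project duration μ = 44 days. Critical path: B → F → I.

Variance along critical path = 7.111 + 5.444 + 5.444 = 18.000; σ = √18.000 = 4.243 days.
Z = (46 − 44) / 4.243 = 0.471
P(T ≤ 46) = Φ(0.471) ≈ 0.681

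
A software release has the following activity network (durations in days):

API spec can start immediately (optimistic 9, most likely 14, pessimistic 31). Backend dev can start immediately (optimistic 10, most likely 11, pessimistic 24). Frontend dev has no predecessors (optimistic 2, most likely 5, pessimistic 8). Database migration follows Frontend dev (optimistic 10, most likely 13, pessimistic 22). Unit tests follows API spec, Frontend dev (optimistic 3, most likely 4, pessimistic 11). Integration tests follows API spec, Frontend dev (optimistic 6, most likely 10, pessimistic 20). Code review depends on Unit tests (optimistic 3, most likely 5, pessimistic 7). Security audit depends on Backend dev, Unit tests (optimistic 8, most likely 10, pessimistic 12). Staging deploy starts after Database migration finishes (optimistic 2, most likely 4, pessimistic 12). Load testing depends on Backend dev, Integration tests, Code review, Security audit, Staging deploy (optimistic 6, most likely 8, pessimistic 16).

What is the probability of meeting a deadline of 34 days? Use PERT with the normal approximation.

te_API spec = (9 + 4·14 + 31)/6 = 96/6 = 16; σ²_API spec = ((31−9)/6)² = 13.444
te_Backend dev = (10 + 4·11 + 24)/6 = 78/6 = 13; σ²_Backend dev = ((24−10)/6)² = 5.444
te_Frontend dev = (2 + 4·5 + 8)/6 = 30/6 = 5; σ²_Frontend dev = ((8−2)/6)² = 1.000
te_Database migration = (10 + 4·13 + 22)/6 = 84/6 = 14; σ²_Database migration = ((22−10)/6)² = 4.000
te_Unit tests = (3 + 4·4 + 11)/6 = 30/6 = 5; σ²_Unit tests = ((11−3)/6)² = 1.778
te_Integration tests = (6 + 4·10 + 20)/6 = 66/6 = 11; σ²_Integration tests = ((20−6)/6)² = 5.444
te_Code review = (3 + 4·5 + 7)/6 = 30/6 = 5; σ²_Code review = ((7−3)/6)² = 0.444
te_Security audit = (8 + 4·10 + 12)/6 = 60/6 = 10; σ²_Security audit = ((12−8)/6)² = 0.444
te_Staging deploy = (2 + 4·4 + 12)/6 = 30/6 = 5; σ²_Staging deploy = ((12−2)/6)² = 2.778
te_Load testing = (6 + 4·8 + 16)/6 = 54/6 = 9; σ²_Load testing = ((16−6)/6)² = 2.778

Forward pass:
ES_API spec = 0; EF_API spec = 16
ES_Backend dev = 0; EF_Backend dev = 13
ES_Frontend dev = 0; EF_Frontend dev = 5
ES_Database migration = 5; EF_Database migration = 5+14 = 19
ES_Unit tests = max(EF_API spec=16, EF_Frontend dev=5) = 16; EF_Unit tests = 16+5 = 21
ES_Integration tests = max(EF_API spec=16, EF_Frontend dev=5) = 16; EF_Integration tests = 16+11 = 27
ES_Code review = 21; EF_Code review = 21+5 = 26
ES_Security audit = max(EF_Backend dev=13, EF_Unit tests=21) = 21; EF_Security audit = 21+10 = 31
ES_Staging deploy = 19; EF_Staging deploy = 19+5 = 24
ES_Load testing = max(EF_Backend dev=13, EF_Integration tests=27, EF_Code review=26, EF_Security audit=31, EF_Staging deploy=24) = 31; EF_Load testing = 31+9 = 40
Expected project duration μ = 40 days. Critical path: API spec → Unit tests → Security audit → Load testing.

Variance along critical path = 13.444 + 1.778 + 0.444 + 2.778 = 18.444; σ = √18.444 = 4.295 days.
Z = (34 − 40) / 4.295 = -1.397
P(T ≤ 34) = Φ(-1.397) ≈ 0.081

0.081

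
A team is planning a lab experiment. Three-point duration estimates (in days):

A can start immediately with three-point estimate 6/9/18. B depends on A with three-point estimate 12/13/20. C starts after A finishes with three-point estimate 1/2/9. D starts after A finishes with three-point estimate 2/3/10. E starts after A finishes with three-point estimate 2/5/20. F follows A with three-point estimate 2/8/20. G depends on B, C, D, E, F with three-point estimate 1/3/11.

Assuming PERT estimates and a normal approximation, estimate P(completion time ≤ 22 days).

0.020

te_A = (6 + 4·9 + 18)/6 = 60/6 = 10; σ²_A = ((18−6)/6)² = 4.000
te_B = (12 + 4·13 + 20)/6 = 84/6 = 14; σ²_B = ((20−12)/6)² = 1.778
te_C = (1 + 4·2 + 9)/6 = 18/6 = 3; σ²_C = ((9−1)/6)² = 1.778
te_D = (2 + 4·3 + 10)/6 = 24/6 = 4; σ²_D = ((10−2)/6)² = 1.778
te_E = (2 + 4·5 + 20)/6 = 42/6 = 7; σ²_E = ((20−2)/6)² = 9.000
te_F = (2 + 4·8 + 20)/6 = 54/6 = 9; σ²_F = ((20−2)/6)² = 9.000
te_G = (1 + 4·3 + 11)/6 = 24/6 = 4; σ²_G = ((11−1)/6)² = 2.778

Forward pass:
ES_A = 0; EF_A = 10
ES_B = 10; EF_B = 10+14 = 24
ES_C = 10; EF_C = 10+3 = 13
ES_D = 10; EF_D = 10+4 = 14
ES_E = 10; EF_E = 10+7 = 17
ES_F = 10; EF_F = 10+9 = 19
ES_G = max(EF_B=24, EF_C=13, EF_D=14, EF_E=17, EF_F=19) = 24; EF_G = 24+4 = 28
Expected project duration μ = 28 days. Critical path: A → B → G.

Variance along critical path = 4.000 + 1.778 + 2.778 = 8.556; σ = √8.556 = 2.925 days.
Z = (22 − 28) / 2.925 = -2.051
P(T ≤ 22) = Φ(-2.051) ≈ 0.020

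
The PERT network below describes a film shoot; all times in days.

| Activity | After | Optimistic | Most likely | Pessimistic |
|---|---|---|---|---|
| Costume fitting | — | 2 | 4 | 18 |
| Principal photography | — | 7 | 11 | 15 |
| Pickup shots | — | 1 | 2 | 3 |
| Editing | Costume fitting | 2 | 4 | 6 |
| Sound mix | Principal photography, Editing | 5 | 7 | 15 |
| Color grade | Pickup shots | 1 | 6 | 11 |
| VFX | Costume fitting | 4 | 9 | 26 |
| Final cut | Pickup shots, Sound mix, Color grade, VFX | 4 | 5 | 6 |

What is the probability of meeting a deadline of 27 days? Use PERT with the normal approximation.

0.918

te_Costume fitting = (2 + 4·4 + 18)/6 = 36/6 = 6; σ²_Costume fitting = ((18−2)/6)² = 7.111
te_Principal photography = (7 + 4·11 + 15)/6 = 66/6 = 11; σ²_Principal photography = ((15−7)/6)² = 1.778
te_Pickup shots = (1 + 4·2 + 3)/6 = 12/6 = 2; σ²_Pickup shots = ((3−1)/6)² = 0.111
te_Editing = (2 + 4·4 + 6)/6 = 24/6 = 4; σ²_Editing = ((6−2)/6)² = 0.444
te_Sound mix = (5 + 4·7 + 15)/6 = 48/6 = 8; σ²_Sound mix = ((15−5)/6)² = 2.778
te_Color grade = (1 + 4·6 + 11)/6 = 36/6 = 6; σ²_Color grade = ((11−1)/6)² = 2.778
te_VFX = (4 + 4·9 + 26)/6 = 66/6 = 11; σ²_VFX = ((26−4)/6)² = 13.444
te_Final cut = (4 + 4·5 + 6)/6 = 30/6 = 5; σ²_Final cut = ((6−4)/6)² = 0.111

Forward pass:
ES_Costume fitting = 0; EF_Costume fitting = 6
ES_Principal photography = 0; EF_Principal photography = 11
ES_Pickup shots = 0; EF_Pickup shots = 2
ES_Editing = 6; EF_Editing = 6+4 = 10
ES_Sound mix = max(EF_Principal photography=11, EF_Editing=10) = 11; EF_Sound mix = 11+8 = 19
ES_Color grade = 2; EF_Color grade = 2+6 = 8
ES_VFX = 6; EF_VFX = 6+11 = 17
ES_Final cut = max(EF_Pickup shots=2, EF_Sound mix=19, EF_Color grade=8, EF_VFX=17) = 19; EF_Final cut = 19+5 = 24
Expected project duration μ = 24 days. Critical path: Principal photography → Sound mix → Final cut.

Variance along critical path = 1.778 + 2.778 + 0.111 = 4.667; σ = √4.667 = 2.160 days.
Z = (27 − 24) / 2.160 = 1.389
P(T ≤ 27) = Φ(1.389) ≈ 0.918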